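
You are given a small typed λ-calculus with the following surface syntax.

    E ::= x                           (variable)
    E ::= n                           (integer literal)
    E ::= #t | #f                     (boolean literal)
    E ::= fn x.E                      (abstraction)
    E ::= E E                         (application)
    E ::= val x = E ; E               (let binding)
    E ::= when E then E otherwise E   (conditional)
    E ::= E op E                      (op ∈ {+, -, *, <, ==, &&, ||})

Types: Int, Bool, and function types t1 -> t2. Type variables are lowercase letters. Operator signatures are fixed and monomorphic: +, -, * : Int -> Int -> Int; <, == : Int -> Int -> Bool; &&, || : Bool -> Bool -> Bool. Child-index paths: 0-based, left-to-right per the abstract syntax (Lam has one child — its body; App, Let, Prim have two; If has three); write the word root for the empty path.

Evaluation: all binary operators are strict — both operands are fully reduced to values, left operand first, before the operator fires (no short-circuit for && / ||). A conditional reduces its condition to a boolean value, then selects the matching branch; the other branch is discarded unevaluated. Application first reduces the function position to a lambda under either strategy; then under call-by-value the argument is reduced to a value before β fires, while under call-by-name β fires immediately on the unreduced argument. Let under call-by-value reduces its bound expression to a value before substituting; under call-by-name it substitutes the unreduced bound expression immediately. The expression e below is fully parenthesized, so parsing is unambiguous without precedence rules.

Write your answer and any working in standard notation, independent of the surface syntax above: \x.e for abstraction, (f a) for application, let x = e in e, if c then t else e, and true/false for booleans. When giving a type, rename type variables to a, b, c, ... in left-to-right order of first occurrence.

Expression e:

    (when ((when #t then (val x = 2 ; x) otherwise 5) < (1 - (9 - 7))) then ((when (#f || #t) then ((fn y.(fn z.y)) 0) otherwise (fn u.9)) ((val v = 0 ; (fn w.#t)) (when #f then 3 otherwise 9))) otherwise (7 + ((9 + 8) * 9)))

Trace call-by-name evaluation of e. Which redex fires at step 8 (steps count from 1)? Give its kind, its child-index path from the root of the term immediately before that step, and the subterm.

Answer: delta at 1 : (17 * 9)

Trace:
step 0: (if ((if true then (let x = 2 in x) else 5) < (1 - (9 - 7))) then ((if (false || true) then ((\y.(\z.y)) 0) else (\u.9)) ((let v = 0 in (\w.true)) (if false then 3 else 9))) else (7 + ((9 + 8) * 9)))
step 1: [if@0.0] (if ((let x = 2 in x) < (1 - (9 - 7))) then ((if (false || true) then ((\y.(\z.y)) 0) else (\u.9)) ((let v = 0 in (\w.true)) (if false then 3 else 9))) else (7 + ((9 + 8) * 9)))
step 2: [let@0.0] (if (2 < (1 - (9 - 7))) then ((if (false || true) then ((\y.(\z.y)) 0) else (\u.9)) ((let v = 0 in (\w.true)) (if false then 3 else 9))) else (7 + ((9 + 8) * 9)))
step 3: [delta@0.1.1] (if (2 < (1 - 2)) then ((if (false || true) then ((\y.(\z.y)) 0) else (\u.9)) ((let v = 0 in (\w.true)) (if false then 3 else 9))) else (7 + ((9 + 8) * 9)))
step 4: [delta@0.1] (if (2 < -1) then ((if (false || true) then ((\y.(\z.y)) 0) else (\u.9)) ((let v = 0 in (\w.true)) (if false then 3 else 9))) else (7 + ((9 + 8) * 9)))
step 5: [delta@0] (if false then ((if (false || true) then ((\y.(\z.y)) 0) else (\u.9)) ((let v = 0 in (\w.true)) (if false then 3 else 9))) else (7 + ((9 + 8) * 9)))
step 6: [if@root] (7 + ((9 + 8) * 9))
step 7: [delta@1.0] (7 + (17 * 9))
step 8: [delta@1] (7 + 153)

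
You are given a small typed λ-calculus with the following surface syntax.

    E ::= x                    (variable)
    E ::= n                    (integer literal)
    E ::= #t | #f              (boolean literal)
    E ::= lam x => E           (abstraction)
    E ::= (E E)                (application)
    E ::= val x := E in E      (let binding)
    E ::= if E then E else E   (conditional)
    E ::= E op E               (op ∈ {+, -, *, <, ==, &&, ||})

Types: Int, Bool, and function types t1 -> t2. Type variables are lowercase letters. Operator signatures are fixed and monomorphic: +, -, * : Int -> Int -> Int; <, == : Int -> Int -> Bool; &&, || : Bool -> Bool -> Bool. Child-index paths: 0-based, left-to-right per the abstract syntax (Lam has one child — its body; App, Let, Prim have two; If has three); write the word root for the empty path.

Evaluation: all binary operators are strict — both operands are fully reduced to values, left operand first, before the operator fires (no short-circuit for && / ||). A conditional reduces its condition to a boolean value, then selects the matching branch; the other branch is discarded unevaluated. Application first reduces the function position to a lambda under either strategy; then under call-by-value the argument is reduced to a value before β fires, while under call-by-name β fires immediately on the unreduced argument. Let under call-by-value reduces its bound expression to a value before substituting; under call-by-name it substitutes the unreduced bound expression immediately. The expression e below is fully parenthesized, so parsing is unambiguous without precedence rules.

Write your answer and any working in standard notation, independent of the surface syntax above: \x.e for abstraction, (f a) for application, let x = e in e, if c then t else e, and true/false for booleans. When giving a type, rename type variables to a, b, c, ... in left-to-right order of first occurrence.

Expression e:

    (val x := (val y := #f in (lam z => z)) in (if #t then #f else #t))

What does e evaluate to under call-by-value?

Working:
step 0: (let x = (let y = false in (\z.z)) in (if true then false else true))
step 1: [let@0] (let x = (\z.z) in (if true then false else true))
step 2: [let@root] (if true then false else true)
step 3: [if@root] false

Answer: false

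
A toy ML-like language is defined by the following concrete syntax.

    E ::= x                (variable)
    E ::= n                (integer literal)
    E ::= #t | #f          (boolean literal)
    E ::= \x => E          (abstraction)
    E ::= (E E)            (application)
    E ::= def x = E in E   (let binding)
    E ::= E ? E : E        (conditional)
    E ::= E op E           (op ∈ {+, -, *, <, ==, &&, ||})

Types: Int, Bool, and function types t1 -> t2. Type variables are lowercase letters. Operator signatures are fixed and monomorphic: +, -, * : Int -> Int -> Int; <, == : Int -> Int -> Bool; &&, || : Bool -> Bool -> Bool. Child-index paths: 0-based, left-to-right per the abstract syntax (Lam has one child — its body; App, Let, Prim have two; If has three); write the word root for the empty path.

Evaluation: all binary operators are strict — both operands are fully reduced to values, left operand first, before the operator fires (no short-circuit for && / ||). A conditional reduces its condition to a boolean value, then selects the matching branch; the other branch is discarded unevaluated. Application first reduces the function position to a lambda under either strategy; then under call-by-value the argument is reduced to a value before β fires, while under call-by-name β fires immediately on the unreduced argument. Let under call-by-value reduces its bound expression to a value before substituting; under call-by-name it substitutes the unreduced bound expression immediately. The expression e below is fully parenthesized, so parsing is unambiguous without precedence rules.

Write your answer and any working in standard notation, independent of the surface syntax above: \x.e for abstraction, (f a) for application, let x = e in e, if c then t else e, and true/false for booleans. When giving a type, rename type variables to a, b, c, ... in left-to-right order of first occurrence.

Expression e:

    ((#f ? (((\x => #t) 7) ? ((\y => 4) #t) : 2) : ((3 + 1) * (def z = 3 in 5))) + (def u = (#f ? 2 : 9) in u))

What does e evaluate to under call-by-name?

Answer: 29

Working:
step 0: ((if false then (if ((\x.true) 7) then ((\y.4) true) else 2) else ((3 + 1) * (let z = 3 in 5))) + (let u = (if false then 2 else 9) in u))
step 1: [if@0] (((3 + 1) * (let z = 3 in 5)) + (let u = (if false then 2 else 9) in u))
step 2: [delta@0.0] ((4 * (let z = 3 in 5)) + (let u = (if false then 2 else 9) in u))
step 3: [let@0.1] ((4 * 5) + (let u = (if false then 2 else 9) in u))
step 4: [delta@0] (20 + (let u = (if false then 2 else 9) in u))
step 5: [let@1] (20 + (if false then 2 else 9))
step 6: [if@1] (20 + 9)
step 7: [delta@root] 29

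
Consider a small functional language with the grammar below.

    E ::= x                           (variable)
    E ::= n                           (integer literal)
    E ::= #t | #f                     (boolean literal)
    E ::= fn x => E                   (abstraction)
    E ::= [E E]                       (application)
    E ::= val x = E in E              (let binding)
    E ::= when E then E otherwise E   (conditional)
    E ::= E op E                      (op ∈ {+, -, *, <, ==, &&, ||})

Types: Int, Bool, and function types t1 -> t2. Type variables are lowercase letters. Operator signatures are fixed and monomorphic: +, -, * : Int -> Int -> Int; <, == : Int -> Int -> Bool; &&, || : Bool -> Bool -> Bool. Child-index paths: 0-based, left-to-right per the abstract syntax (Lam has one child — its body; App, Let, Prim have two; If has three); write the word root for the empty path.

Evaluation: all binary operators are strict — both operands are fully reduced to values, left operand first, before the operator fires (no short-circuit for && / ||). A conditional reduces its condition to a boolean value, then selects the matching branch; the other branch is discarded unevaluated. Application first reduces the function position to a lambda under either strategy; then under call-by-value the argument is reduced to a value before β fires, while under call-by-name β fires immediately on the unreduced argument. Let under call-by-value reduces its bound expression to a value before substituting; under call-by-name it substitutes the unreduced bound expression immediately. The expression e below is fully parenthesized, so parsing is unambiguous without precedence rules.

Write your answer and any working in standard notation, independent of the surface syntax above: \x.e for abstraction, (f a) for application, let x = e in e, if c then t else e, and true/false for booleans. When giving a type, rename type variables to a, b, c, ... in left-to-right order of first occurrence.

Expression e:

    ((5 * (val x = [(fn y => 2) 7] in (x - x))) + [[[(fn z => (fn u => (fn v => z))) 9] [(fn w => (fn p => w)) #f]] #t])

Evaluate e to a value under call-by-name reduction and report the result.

Derivation:
step 0: ((5 * (let x = ((\y.2) 7) in (x - x))) + ((((\z.(\u.(\v.z))) 9) ((\w.(\p.w)) false)) true))
step 1: [let@0.1] ((5 * (((\y.2) 7) - ((\y.2) 7))) + ((((\z.(\u.(\v.z))) 9) ((\w.(\p.w)) false)) true))
step 2: [beta@0.1.0] ((5 * (2 - ((\y.2) 7))) + ((((\z.(\u.(\v.z))) 9) ((\w.(\p.w)) false)) true))
step 3: [beta@0.1.1] ((5 * (2 - 2)) + ((((\z.(\u.(\v.z))) 9) ((\w.(\p.w)) false)) true))
step 4: [delta@0.1] ((5 * 0) + ((((\z.(\u.(\v.z))) 9) ((\w.(\p.w)) false)) true))
step 5: [delta@0] (0 + ((((\z.(\u.(\v.z))) 9) ((\w.(\p.w)) false)) true))
step 6: [beta@1.0.0] (0 + (((\u.(\v.9)) ((\w.(\p.w)) false)) true))
step 7: [beta@1.0] (0 + ((\v.9) true))
step 8: [beta@1] (0 + 9)
step 9: [delta@root] 9

Answer: 9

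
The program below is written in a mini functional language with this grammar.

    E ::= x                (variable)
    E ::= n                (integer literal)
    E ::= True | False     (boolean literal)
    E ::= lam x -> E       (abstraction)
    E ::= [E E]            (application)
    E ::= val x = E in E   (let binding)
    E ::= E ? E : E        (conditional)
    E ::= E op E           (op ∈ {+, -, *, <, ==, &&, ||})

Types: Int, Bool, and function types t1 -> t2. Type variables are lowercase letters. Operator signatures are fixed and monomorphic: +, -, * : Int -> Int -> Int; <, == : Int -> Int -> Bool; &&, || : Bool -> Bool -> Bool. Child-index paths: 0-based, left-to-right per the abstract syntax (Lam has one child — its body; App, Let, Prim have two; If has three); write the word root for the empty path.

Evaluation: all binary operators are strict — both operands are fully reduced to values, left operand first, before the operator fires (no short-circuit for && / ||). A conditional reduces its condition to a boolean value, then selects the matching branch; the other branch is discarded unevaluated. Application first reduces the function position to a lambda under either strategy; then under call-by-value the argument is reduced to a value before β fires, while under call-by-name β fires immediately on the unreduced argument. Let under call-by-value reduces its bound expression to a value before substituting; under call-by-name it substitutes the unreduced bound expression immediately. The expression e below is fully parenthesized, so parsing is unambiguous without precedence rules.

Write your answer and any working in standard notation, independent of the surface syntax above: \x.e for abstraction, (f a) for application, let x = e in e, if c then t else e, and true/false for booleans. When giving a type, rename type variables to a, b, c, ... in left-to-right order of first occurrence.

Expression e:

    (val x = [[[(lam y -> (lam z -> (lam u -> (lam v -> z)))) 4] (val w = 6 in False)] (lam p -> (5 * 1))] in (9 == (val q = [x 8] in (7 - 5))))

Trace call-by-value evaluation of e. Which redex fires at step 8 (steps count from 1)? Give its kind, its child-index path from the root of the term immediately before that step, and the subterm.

Answer: delta at 1 : (7 - 5)

Trace:
step 0: (let x = ((((\y.(\z.(\u.(\v.z)))) 4) (let w = 6 in false)) (\p.(5 * 1))) in (9 == (let q = (x 8) in (7 - 5))))
step 1: [beta@0.0.0] (let x = (((\z.(\u.(\v.z))) (let w = 6 in false)) (\p.(5 * 1))) in (9 == (let q = (x 8) in (7 - 5))))
step 2: [let@0.0.1] (let x = (((\z.(\u.(\v.z))) false) (\p.(5 * 1))) in (9 == (let q = (x 8) in (7 - 5))))
step 3: [beta@0.0] (let x = ((\u.(\v.false)) (\p.(5 * 1))) in (9 == (let q = (x 8) in (7 - 5))))
step 4: [beta@0] (let x = (\v.false) in (9 == (let q = (x 8) in (7 - 5))))
step 5: [let@root] (9 == (let q = ((\v.false) 8) in (7 - 5)))
step 6: [beta@1.0] (9 == (let q = false in (7 - 5)))
step 7: [let@1] (9 == (7 - 5))
step 8: [delta@1] (9 == 2)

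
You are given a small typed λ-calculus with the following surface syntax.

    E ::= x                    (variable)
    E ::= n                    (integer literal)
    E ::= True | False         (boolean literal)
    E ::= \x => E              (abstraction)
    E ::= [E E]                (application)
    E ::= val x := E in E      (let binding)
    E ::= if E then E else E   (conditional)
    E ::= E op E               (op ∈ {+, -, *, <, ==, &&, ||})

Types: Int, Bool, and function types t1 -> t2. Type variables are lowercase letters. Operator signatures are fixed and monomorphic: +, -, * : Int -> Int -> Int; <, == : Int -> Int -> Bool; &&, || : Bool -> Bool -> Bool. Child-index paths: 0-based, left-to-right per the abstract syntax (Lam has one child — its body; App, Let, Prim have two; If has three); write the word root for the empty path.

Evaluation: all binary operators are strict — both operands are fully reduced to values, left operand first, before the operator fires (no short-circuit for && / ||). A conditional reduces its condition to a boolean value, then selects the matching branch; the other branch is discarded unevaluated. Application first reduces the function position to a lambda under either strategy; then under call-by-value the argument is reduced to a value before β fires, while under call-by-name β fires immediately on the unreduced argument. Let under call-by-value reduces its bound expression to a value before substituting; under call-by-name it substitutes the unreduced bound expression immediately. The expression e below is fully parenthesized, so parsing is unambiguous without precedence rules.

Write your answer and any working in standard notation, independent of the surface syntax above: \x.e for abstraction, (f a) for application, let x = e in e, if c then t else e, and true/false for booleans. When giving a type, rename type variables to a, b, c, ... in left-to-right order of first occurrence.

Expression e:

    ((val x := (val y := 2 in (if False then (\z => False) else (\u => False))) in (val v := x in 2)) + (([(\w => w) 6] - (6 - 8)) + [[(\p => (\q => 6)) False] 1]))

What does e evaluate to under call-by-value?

Derivation:
step 0: ((let x = (let y = 2 in (if false then (\z.false) else (\u.false))) in (let v = x in 2)) + ((((\w.w) 6) - (6 - 8)) + (((\p.(\q.6)) false) 1)))
step 1: [let@0.0] ((let x = (if false then (\z.false) else (\u.false)) in (let v = x in 2)) + ((((\w.w) 6) - (6 - 8)) + (((\p.(\q.6)) false) 1)))
step 2: [if@0.0] ((let x = (\u.false) in (let v = x in 2)) + ((((\w.w) 6) - (6 - 8)) + (((\p.(\q.6)) false) 1)))
step 3: [let@0] ((let v = (\u.false) in 2) + ((((\w.w) 6) - (6 - 8)) + (((\p.(\q.6)) false) 1)))
step 4: [let@0] (2 + ((((\w.w) 6) - (6 - 8)) + (((\p.(\q.6)) false) 1)))
step 5: [beta@1.0.0] (2 + ((6 - (6 - 8)) + (((\p.(\q.6)) false) 1)))
step 6: [delta@1.0.1] (2 + ((6 - -2) + (((\p.(\q.6)) false) 1)))
step 7: [delta@1.0] (2 + (8 + (((\p.(\q.6)) false) 1)))
step 8: [beta@1.1.0] (2 + (8 + ((\q.6) 1)))
step 9: [beta@1.1] (2 + (8 + 6))
step 10: [delta@1] (2 + 14)
step 11: [delta@root] 16

Answer: 16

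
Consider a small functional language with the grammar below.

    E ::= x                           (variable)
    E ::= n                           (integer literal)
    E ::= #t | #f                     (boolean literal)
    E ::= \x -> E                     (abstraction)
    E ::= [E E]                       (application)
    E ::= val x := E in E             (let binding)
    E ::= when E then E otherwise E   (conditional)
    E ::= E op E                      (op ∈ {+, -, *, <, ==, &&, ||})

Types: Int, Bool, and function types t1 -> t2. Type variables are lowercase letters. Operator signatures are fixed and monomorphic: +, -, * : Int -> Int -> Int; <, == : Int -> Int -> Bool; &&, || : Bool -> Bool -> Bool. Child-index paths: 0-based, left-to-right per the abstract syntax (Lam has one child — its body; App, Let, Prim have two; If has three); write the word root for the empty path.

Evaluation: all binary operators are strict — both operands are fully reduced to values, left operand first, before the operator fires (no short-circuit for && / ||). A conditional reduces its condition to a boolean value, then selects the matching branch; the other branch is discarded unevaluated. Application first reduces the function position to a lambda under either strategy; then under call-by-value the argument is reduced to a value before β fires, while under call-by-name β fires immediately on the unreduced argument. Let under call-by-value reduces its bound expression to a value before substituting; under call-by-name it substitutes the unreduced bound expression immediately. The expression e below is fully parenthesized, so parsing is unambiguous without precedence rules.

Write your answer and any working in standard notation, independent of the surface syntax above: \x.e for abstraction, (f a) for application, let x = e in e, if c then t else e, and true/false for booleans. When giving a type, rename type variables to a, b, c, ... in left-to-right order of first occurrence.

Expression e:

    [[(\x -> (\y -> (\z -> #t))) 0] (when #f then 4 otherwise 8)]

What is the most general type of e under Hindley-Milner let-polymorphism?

Derivation:
\z._ : c -> Bool
\y._ : b -> c -> Bool
\x._ : a -> b -> c -> Bool
  unify a -> b -> c -> Bool ~ Int -> d
  unify a ~ Int
  unify b -> c -> Bool ~ d
_ _ : b -> c -> Bool
  unify Bool ~ Bool
  unify Int ~ Int
  unify b -> c -> Bool ~ Int -> e
  unify b ~ Int
  unify c -> Bool ~ e
_ _ : c -> Bool

Answer: a -> Bool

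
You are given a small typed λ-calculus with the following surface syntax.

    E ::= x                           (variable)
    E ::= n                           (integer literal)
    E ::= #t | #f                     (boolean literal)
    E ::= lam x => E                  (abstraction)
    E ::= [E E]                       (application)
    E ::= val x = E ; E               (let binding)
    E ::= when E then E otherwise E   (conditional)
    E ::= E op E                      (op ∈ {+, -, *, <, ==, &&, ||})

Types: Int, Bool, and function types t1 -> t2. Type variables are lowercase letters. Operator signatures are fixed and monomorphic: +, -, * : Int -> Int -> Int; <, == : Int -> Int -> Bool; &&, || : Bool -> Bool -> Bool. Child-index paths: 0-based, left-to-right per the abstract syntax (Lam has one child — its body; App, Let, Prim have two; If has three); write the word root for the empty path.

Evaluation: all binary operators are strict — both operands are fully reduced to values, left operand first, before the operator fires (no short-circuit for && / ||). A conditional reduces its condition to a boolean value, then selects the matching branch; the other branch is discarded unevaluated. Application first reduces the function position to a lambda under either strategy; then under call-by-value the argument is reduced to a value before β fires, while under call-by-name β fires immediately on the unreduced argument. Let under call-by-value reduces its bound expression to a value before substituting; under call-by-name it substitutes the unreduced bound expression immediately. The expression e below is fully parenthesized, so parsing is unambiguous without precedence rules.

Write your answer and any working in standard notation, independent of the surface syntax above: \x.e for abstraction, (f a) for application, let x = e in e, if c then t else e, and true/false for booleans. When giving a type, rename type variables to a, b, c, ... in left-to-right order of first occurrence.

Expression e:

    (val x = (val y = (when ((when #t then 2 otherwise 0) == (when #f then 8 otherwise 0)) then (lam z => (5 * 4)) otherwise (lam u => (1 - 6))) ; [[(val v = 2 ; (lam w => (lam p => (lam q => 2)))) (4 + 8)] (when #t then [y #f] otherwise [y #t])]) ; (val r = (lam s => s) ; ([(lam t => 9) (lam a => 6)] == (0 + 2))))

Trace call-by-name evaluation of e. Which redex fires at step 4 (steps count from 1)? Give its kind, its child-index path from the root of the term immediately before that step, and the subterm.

Answer: delta at 1 : (0 + 2)

Trace:
step 0: (let x = (let y = (if ((if true then 2 else 0) == (if false then 8 else 0)) then (\z.(5 * 4)) else (\u.(1 - 6))) in (((let v = 2 in (\w.(\p.(\q.2)))) (4 + 8)) (if true then (y false) else (y true)))) in (let r = (\s.s) in (((\t.9) (\a.6)) == (0 + 2))))
step 1: [let@root] (let r = (\s.s) in (((\t.9) (\a.6)) == (0 + 2)))
step 2: [let@root] (((\t.9) (\a.6)) == (0 + 2))
step 3: [beta@0] (9 == (0 + 2))
step 4: [delta@1] (9 == 2)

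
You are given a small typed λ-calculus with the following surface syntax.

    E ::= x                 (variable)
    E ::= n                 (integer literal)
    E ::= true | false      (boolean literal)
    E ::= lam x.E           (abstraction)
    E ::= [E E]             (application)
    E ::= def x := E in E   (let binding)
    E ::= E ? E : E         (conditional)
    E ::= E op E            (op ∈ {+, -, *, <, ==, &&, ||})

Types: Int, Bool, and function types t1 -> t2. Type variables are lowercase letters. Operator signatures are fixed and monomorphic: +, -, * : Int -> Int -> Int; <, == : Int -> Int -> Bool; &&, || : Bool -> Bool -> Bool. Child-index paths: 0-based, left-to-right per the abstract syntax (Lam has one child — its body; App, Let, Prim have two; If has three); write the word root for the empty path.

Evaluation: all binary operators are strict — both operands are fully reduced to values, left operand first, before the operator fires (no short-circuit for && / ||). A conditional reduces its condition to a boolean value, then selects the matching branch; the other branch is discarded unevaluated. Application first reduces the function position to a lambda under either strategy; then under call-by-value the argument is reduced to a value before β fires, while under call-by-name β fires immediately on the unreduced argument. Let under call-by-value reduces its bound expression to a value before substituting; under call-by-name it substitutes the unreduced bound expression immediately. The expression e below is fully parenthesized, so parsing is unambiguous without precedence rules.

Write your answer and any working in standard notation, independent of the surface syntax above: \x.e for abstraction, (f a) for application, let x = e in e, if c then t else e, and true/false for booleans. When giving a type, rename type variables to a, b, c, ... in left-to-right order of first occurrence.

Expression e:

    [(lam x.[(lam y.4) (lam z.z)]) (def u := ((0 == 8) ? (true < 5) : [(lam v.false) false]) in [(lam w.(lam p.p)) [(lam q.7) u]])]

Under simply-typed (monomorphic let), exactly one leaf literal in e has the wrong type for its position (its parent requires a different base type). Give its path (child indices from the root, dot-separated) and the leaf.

Answer: 1.0.1.0 : true

Working:
\y._ : b -> Int
z : c
\z._ : c -> c
  unify b -> Int ~ (c -> c) -> d
  unify b ~ c -> c
  unify Int ~ d
_ _ : Int
\x._ : a -> Int
  unify Int ~ Int
  unify Int ~ Int
  unify Bool ~ Bool
  unify Bool ~ Int
  FAIL: mismatch Bool ~ Int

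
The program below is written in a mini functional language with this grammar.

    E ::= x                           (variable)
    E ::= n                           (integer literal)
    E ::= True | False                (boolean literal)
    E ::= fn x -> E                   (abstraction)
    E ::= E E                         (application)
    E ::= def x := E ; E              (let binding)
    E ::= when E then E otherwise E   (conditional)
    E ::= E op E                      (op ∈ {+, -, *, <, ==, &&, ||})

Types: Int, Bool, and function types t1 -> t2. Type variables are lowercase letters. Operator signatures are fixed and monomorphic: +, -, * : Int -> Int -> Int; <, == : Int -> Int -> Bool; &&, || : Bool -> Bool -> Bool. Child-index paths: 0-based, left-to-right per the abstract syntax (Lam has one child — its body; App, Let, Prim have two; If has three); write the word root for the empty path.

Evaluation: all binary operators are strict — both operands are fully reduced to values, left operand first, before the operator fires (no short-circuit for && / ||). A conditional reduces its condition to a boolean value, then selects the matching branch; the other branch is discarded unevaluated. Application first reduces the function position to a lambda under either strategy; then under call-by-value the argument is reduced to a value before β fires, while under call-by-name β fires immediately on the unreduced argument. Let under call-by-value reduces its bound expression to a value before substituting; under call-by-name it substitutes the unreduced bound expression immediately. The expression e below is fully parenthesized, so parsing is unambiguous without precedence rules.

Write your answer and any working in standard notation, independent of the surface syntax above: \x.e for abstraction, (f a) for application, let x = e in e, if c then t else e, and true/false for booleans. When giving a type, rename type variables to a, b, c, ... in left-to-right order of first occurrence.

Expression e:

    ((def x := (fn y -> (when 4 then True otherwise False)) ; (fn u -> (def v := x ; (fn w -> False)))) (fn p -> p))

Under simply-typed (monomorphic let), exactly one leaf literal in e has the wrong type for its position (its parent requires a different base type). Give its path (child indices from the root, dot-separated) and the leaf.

Working:
  unify Int ~ Bool
  FAIL: mismatch Int ~ Bool

Answer: 0.0.0.0 : 4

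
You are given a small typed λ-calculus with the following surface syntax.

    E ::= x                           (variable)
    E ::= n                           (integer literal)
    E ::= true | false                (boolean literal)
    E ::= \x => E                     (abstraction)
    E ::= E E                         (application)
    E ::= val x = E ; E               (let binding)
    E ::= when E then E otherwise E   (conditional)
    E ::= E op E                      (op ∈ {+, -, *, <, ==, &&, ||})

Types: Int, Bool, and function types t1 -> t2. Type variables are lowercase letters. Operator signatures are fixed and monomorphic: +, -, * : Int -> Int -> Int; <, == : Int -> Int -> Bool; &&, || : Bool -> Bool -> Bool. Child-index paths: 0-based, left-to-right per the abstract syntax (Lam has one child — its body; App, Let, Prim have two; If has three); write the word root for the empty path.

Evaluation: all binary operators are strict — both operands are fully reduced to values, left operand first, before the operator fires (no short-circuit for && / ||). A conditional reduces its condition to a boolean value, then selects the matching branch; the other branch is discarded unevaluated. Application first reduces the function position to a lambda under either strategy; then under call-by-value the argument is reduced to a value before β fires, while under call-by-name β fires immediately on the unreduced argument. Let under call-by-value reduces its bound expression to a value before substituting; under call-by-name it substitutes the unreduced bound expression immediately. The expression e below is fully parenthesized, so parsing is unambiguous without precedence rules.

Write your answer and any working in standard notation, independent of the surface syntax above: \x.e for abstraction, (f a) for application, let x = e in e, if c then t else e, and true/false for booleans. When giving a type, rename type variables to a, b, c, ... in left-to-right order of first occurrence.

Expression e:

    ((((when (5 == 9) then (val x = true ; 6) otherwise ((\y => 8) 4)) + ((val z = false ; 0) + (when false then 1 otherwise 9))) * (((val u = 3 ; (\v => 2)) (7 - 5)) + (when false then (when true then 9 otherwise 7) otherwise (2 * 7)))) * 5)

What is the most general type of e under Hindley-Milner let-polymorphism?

Answer: Int

Derivation:
  unify Int ~ Int
  unify Int ~ Int
  unify Bool ~ Bool
let x : Bool
\y._ : a -> Int
  unify a -> Int ~ Int -> b
  unify a ~ Int
  unify Int ~ b
_ _ : Int
  unify Int ~ Int
  unify Int ~ Int
let z : Bool
  unify Int ~ Int
  unify Bool ~ Bool
  unify Int ~ Int
  unify Int ~ Int
  unify Int ~ Int
  unify Int ~ Int
let u : Int
\v._ : c -> Int
  unify Int ~ Int
  unify Int ~ Int
  unify c -> Int ~ Int -> d
  unify c ~ Int
  unify Int ~ d
_ _ : Int
  unify Int ~ Int
  unify Bool ~ Bool
  unify Bool ~ Bool
  unify Int ~ Int
  unify Int ~ Int
  unify Int ~ Int
  unify Int ~ Int
  unify Int ~ Int
  unify Int ~ Int
  unify Int ~ Int
  unify Int ~ Int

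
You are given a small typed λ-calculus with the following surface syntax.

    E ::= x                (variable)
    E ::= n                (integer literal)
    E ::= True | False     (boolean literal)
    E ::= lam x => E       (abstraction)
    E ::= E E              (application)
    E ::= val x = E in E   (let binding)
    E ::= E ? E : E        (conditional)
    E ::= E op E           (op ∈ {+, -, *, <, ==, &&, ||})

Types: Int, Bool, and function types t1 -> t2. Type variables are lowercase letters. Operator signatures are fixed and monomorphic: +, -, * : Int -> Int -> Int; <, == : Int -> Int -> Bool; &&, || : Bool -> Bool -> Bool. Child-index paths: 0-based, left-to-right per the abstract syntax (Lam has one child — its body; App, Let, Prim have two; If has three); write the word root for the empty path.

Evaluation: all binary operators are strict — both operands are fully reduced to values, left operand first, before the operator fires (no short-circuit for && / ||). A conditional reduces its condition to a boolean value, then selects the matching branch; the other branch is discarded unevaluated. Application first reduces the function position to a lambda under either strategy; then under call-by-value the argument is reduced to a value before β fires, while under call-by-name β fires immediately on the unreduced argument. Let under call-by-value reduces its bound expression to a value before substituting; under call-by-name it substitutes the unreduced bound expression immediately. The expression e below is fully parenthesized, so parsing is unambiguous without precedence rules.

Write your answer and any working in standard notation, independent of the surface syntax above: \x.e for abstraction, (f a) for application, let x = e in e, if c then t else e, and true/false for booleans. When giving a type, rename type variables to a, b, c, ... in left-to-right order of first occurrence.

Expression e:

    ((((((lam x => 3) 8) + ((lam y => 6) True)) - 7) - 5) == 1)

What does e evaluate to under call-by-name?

Answer: false

Derivation:
step 0: ((((((\x.3) 8) + ((\y.6) true)) - 7) - 5) == 1)
step 1: [beta@0.0.0.0] ((((3 + ((\y.6) true)) - 7) - 5) == 1)
step 2: [beta@0.0.0.1] ((((3 + 6) - 7) - 5) == 1)
step 3: [delta@0.0.0] (((9 - 7) - 5) == 1)
step 4: [delta@0.0] ((2 - 5) == 1)
step 5: [delta@0] (-3 == 1)
step 6: [delta@root] false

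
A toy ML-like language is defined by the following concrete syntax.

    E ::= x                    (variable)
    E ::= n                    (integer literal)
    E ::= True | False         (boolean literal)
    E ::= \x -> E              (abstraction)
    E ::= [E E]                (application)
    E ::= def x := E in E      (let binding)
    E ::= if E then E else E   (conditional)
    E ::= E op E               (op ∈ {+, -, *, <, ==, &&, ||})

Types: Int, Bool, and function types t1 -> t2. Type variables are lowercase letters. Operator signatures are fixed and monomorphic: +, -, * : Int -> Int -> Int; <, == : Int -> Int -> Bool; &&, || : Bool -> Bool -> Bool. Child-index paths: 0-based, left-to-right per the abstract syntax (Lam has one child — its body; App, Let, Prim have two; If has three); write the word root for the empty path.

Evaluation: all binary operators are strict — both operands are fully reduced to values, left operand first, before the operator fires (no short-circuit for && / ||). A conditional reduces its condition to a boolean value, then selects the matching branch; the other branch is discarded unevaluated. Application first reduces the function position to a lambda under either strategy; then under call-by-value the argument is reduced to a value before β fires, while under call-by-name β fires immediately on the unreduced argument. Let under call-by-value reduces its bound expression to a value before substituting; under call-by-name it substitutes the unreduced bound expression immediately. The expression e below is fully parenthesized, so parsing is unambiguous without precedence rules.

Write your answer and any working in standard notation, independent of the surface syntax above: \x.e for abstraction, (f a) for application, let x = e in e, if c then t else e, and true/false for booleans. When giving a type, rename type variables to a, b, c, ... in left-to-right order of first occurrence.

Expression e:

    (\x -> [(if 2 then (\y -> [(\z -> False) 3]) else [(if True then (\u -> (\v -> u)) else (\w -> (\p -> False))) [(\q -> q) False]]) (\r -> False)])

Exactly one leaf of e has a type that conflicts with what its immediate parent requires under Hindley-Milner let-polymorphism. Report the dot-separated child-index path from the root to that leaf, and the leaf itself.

Trace:
  unify Int ~ Bool
  FAIL: mismatch Int ~ Bool

Answer: 0.0.0 : 2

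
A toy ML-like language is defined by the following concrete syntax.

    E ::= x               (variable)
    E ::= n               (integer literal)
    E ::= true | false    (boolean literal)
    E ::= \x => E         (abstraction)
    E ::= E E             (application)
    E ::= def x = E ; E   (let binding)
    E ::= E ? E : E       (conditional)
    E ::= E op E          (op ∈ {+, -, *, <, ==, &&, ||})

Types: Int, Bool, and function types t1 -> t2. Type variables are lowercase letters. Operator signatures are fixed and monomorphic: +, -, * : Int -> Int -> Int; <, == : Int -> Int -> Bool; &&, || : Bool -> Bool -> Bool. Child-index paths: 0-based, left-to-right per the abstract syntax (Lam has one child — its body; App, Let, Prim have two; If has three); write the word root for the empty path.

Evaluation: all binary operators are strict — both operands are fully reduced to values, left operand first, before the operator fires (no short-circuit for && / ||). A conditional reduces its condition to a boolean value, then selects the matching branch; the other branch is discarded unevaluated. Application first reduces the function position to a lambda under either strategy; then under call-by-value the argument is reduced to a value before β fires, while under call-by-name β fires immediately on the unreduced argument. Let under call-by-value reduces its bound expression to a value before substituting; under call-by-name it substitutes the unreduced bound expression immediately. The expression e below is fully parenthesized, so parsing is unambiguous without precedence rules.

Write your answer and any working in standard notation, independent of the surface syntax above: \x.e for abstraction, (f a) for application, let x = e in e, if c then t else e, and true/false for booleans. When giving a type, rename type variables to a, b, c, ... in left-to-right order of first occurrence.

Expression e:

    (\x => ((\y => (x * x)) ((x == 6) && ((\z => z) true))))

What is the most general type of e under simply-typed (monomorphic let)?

Answer: Int -> Int

Derivation:
x : a
  unify a ~ Int
x : Int
  unify Int ~ Int
\y._ : b -> Int
x : Int
  unify Int ~ Int
  unify Int ~ Int
  unify Bool ~ Bool
z : c
\z._ : c -> c
  unify c -> c ~ Bool -> d
  unify c ~ Bool
  unify Bool ~ d
_ _ : Bool
  unify Bool ~ Bool
  unify b -> Int ~ Bool -> e
  unify b ~ Bool
  unify Int ~ e
_ _ : Int
\x._ : Int -> Int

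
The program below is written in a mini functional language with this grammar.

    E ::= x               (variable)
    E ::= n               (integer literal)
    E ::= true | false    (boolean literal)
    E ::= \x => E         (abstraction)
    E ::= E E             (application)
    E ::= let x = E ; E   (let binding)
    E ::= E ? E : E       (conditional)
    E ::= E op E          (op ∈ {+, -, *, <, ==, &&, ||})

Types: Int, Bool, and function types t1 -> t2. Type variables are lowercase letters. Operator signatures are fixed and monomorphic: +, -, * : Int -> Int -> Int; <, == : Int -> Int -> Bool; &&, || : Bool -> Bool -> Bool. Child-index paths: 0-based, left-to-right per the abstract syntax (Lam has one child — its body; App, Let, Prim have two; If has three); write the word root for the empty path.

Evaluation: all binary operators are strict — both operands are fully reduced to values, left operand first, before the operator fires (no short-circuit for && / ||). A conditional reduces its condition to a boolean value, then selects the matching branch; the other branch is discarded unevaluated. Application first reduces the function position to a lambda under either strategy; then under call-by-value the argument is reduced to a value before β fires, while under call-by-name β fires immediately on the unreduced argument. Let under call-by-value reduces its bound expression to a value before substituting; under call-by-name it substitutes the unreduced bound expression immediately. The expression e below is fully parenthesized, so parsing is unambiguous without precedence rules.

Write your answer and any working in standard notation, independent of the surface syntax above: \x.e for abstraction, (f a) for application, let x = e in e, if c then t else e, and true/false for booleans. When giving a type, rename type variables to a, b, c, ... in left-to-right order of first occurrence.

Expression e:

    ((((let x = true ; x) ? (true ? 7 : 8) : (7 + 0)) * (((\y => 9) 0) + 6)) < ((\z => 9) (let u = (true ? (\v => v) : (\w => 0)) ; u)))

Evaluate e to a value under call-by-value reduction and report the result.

Answer: false

Trace:
step 0: (((if (let x = true in x) then (if true then 7 else 8) else (7 + 0)) * (((\y.9) 0) + 6)) < ((\z.9) (let u = (if true then (\v.v) else (\w.0)) in u)))
step 1: [let@0.0.0] (((if true then (if true then 7 else 8) else (7 + 0)) * (((\y.9) 0) + 6)) < ((\z.9) (let u = (if true then (\v.v) else (\w.0)) in u)))
step 2: [if@0.0] (((if true then 7 else 8) * (((\y.9) 0) + 6)) < ((\z.9) (let u = (if true then (\v.v) else (\w.0)) in u)))
step 3: [if@0.0] ((7 * (((\y.9) 0) + 6)) < ((\z.9) (let u = (if true then (\v.v) else (\w.0)) in u)))
step 4: [beta@0.1.0] ((7 * (9 + 6)) < ((\z.9) (let u = (if true then (\v.v) else (\w.0)) in u)))
step 5: [delta@0.1] ((7 * 15) < ((\z.9) (let u = (if true then (\v.v) else (\w.0)) in u)))
step 6: [delta@0] (105 < ((\z.9) (let u = (if true then (\v.v) else (\w.0)) in u)))
step 7: [if@1.1.0] (105 < ((\z.9) (let u = (\v.v) in u)))
step 8: [let@1.1] (105 < ((\z.9) (\v.v)))
step 9: [beta@1] (105 < 9)
step 10: [delta@root] false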